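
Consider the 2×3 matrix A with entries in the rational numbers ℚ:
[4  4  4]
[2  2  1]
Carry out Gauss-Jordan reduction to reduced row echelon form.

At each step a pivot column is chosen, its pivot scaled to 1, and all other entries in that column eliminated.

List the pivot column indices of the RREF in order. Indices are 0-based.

step 1: normalize row 0 (÷4) = (1, 1, 1)
  row 1: subtract 2×row0 = (0, 0, -1)
skip col 1 (zero from row 1)
step 2: normalize row 1 (÷-1) = (0, 0, 1)
  row 0: subtract 1×row1 = (1, 1, 0)

pivot columns: 0, 2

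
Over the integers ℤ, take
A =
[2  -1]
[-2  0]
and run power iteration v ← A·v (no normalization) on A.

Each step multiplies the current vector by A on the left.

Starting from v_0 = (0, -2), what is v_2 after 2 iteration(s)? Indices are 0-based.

v_0 = (0, -2).
v_1 = A·v_0 = (2, 0).
v_2 = A·v_1 = (4, -4).

v_2 = (4, -4)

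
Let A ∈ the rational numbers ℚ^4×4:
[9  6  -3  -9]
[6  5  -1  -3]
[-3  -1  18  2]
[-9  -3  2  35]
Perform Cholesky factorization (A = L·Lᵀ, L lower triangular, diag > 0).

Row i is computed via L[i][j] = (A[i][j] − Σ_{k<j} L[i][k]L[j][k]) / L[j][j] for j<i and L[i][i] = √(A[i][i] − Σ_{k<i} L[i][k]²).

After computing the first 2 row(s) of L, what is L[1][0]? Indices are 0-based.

L[1][0] = 2

Step 1: L[0][0] = √(9) = 3.
  L[1][0] = (6) / L[0][0] = 2.
Step 2: L[1][1] = √(1) = 1.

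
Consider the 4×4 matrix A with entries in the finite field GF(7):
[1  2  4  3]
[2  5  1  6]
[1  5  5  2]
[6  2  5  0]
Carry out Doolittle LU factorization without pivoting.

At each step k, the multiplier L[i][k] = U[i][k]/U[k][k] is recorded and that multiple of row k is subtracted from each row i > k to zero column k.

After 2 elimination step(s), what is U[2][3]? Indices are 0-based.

U[2][3] = 6

k=0: U[0][0]=1
  eliminate (1,0): mult=2, new row 1: (0, 1, 0, 0); set L[1][0]=2
  eliminate (2,0): mult=1, new row 2: (0, 3, 1, 6); set L[2][0]=1
  eliminate (3,0): mult=6, new row 3: (0, 4, 2, 3); set L[3][0]=6
k=1: U[1][1]=1
  eliminate (2,1): mult=3, new row 2: (0, 0, 1, 6); set L[2][1]=3
  eliminate (3,1): mult=4, new row 3: (0, 0, 2, 3); set L[3][1]=4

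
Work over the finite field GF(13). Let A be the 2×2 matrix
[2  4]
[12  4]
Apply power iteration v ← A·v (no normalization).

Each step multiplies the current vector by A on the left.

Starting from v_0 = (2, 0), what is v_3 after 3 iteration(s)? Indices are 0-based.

v_0 = (2, 0).
v_1 = A·v_0 = (4, 11).
v_2 = A·v_1 = (0, 1).
v_3 = A·v_2 = (4, 4).

v_3 = (4, 4)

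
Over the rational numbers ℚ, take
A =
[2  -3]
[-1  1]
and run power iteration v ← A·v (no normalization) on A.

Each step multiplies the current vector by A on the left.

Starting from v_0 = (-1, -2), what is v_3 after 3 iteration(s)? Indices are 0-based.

v_3 = (37, -16)

v_0 = (-1, -2).
v_1 = A·v_0 = (4, -1).
v_2 = A·v_1 = (11, -5).
v_3 = A·v_2 = (37, -16).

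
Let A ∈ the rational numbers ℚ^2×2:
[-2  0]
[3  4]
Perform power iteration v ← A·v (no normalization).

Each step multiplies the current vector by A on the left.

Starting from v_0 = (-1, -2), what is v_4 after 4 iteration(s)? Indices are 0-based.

v_4 = (-16, -632)

v_0 = (-1, -2).
v_1 = A·v_0 = (2, -11).
v_2 = A·v_1 = (-4, -38).
v_3 = A·v_2 = (8, -164).
v_4 = A·v_3 = (-16, -632).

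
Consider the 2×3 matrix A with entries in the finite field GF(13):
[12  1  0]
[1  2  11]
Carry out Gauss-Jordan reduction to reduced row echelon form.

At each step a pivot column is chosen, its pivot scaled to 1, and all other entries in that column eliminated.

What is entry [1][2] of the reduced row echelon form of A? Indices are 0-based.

M[1][2] = 8

step 1: normalize row 0 (÷12) = (1, 12, 0)
  row 1: subtract 1×row0 = (0, 3, 11)
step 2: normalize row 1 (÷3) = (0, 1, 8)
  row 0: subtract 12×row1 = (1, 0, 8)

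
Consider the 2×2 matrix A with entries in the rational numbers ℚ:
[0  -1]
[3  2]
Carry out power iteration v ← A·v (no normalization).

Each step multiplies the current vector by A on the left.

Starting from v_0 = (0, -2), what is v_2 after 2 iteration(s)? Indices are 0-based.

v_0 = (0, -2).
v_1 = A·v_0 = (2, -4).
v_2 = A·v_1 = (4, -2).

v_2 = (4, -2)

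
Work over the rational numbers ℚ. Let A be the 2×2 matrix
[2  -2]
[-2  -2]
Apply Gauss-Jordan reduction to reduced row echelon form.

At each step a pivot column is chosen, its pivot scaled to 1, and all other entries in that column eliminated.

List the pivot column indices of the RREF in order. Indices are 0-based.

pivot columns: 0, 1

[1] R0 /= 2  ⇒  (1, -1)
     R1 -= -2·R0  ⇒  (0, -4)
[2] R1 /= -4  ⇒  (0, 1)
     R0 -= -1·R1  ⇒  (1, 0)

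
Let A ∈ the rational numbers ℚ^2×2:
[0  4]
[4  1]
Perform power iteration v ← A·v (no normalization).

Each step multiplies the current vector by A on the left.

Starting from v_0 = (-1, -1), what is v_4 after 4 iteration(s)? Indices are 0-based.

v_0 = (-1, -1).
v_1 = A·v_0 = (-4, -5).
v_2 = A·v_1 = (-20, -21).
v_3 = A·v_2 = (-84, -101).
v_4 = A·v_3 = (-404, -437).

v_4 = (-404, -437)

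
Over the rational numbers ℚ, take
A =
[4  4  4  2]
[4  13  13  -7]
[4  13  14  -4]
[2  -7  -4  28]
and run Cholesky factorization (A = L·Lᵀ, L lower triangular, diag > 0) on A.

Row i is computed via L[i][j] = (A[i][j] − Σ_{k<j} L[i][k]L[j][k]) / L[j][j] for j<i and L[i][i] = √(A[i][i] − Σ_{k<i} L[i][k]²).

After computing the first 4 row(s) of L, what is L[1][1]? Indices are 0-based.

Step 1: L[0][0] = √(4) = 2.
  L[1][0] = (4) / L[0][0] = 2.
Step 2: L[1][1] = √(9) = 3.
  L[2][0] = (4) / L[0][0] = 2.
  L[2][1] = (9) / L[1][1] = 3.
Step 3: L[2][2] = √(1) = 1.
  L[3][0] = (2) / L[0][0] = 1.
  L[3][1] = (-9) / L[1][1] = -3.
  L[3][2] = (3) / L[2][2] = 3.
Step 4: L[3][3] = √(9) = 3.

L[1][1] = 3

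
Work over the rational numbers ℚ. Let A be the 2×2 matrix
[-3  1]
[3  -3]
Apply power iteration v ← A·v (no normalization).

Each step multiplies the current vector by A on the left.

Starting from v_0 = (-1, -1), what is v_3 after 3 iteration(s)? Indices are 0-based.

v_0 = (-1, -1).
v_1 = A·v_0 = (2, 0).
v_2 = A·v_1 = (-6, 6).
v_3 = A·v_2 = (24, -36).

v_3 = (24, -36)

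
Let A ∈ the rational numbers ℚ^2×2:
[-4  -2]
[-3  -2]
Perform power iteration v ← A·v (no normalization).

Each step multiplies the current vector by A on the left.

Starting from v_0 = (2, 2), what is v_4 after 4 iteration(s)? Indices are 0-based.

v_0 = (2, 2).
v_1 = A·v_0 = (-12, -10).
v_2 = A·v_1 = (68, 56).
v_3 = A·v_2 = (-384, -316).
v_4 = A·v_3 = (2168, 1784).

v_4 = (2168, 1784)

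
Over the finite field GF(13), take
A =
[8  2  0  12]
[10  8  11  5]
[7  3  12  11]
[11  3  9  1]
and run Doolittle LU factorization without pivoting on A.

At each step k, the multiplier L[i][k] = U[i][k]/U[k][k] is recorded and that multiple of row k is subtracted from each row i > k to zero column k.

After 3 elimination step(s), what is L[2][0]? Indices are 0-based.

L[2][0] = 9

k=0: U[0][0]=8
  eliminate (1,0): mult=11, new row 1: (0, 12, 11, 3); set L[1][0]=11
  eliminate (2,0): mult=9, new row 2: (0, 11, 12, 7); set L[2][0]=9
  eliminate (3,0): mult=3, new row 3: (0, 10, 9, 4); set L[3][0]=3
k=1: U[1][1]=12
  eliminate (2,1): mult=2, new row 2: (0, 0, 3, 1); set L[2][1]=2
  eliminate (3,1): mult=3, new row 3: (0, 0, 2, 8); set L[3][1]=3
k=2: U[2][2]=3
  eliminate (3,2): mult=5, new row 3: (0, 0, 0, 3); set L[3][2]=5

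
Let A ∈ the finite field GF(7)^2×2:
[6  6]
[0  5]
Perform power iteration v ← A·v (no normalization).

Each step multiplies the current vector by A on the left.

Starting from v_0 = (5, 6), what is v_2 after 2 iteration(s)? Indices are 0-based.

v_2 = (2, 3)

v_0 = (5, 6).
v_1 = A·v_0 = (3, 2).
v_2 = A·v_1 = (2, 3).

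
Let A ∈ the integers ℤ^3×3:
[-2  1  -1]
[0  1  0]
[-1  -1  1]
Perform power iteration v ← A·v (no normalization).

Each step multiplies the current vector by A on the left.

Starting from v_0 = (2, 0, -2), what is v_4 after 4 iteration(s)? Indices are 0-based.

v_4 = (38, 0, 4)

v_0 = (2, 0, -2).
v_1 = A·v_0 = (-2, 0, -4).
v_2 = A·v_1 = (8, 0, -2).
v_3 = A·v_2 = (-14, 0, -10).
v_4 = A·v_3 = (38, 0, 4).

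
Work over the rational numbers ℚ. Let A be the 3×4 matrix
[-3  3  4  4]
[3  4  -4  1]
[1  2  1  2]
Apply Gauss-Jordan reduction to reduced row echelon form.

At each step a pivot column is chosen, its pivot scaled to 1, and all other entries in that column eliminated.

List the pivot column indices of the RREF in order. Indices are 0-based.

pivot columns: 0, 1, 2

[1] R0 /= -3  ⇒  (1, -1, -4/3, -4/3)
     R1 -= 3·R0  ⇒  (0, 7, 0, 5)
     R2 -= 1·R0  ⇒  (0, 3, 7/3, 10/3)
[2] R1 /= 7  ⇒  (0, 1, 0, 5/7)
     R0 -= -1·R1  ⇒  (1, 0, -4/3, -13/21)
     R2 -= 3·R1  ⇒  (0, 0, 7/3, 25/21)
[3] R2 /= 7/3  ⇒  (0, 0, 1, 25/49)
     R0 -= -4/3·R2  ⇒  (1, 0, 0, 3/49)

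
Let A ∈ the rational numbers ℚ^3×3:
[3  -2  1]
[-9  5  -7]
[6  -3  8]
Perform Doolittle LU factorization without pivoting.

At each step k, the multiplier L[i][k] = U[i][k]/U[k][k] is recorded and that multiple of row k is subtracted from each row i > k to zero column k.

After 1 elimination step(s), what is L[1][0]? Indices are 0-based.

L[1][0] = -3

Step 1: pivot at (0,0) is 3.
  row1 ← row1 − (-3)·row0  ⇒  L[1][0]=-3, U row1=(0, -1, -4)
  row2 ← row2 − (2)·row0  ⇒  L[2][0]=2, U row2=(0, 1, 6)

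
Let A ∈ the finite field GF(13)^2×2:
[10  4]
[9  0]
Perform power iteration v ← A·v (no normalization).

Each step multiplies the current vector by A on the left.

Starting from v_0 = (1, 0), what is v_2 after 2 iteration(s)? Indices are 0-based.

v_0 = (1, 0).
v_1 = A·v_0 = (10, 9).
v_2 = A·v_1 = (6, 12).

v_2 = (6, 12)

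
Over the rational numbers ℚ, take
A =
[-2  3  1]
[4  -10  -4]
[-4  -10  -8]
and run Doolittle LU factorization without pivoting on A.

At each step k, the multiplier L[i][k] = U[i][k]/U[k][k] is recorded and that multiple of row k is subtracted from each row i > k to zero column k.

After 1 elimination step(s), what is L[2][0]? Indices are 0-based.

Step 1: pivot at (0,0) is -2.
  row1 ← row1 − (-2)·row0  ⇒  L[1][0]=-2, U row1=(0, -4, -2)
  row2 ← row2 − (2)·row0  ⇒  L[2][0]=2, U row2=(0, -16, -10)

L[2][0] = 2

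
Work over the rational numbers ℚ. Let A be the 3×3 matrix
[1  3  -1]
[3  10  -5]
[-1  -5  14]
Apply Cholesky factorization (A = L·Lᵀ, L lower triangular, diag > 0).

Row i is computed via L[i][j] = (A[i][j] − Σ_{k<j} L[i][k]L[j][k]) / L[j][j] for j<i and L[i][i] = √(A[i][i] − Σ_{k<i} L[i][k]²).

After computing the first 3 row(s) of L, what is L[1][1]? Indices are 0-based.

L[1][1] = 1

Step 1: L[0][0] = √(1) = 1.
  L[1][0] = (3) / L[0][0] = 3.
Step 2: L[1][1] = √(1) = 1.
  L[2][0] = (-1) / L[0][0] = -1.
  L[2][1] = (-2) / L[1][1] = -2.
Step 3: L[2][2] = √(9) = 3.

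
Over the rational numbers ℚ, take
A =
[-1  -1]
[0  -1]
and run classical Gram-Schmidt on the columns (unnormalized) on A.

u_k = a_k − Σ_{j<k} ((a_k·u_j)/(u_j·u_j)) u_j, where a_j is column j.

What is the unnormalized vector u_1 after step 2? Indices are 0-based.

u_1 = (0, -1)

Step 1: u_0 = a_0 = (-1, 0).
Step 2: u_1 = a_1 − (1)·u_0 = (0, -1).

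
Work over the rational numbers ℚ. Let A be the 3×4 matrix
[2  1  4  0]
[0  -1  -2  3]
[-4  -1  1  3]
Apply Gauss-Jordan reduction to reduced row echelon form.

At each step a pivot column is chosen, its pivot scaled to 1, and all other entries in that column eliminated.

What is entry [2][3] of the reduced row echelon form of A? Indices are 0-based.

M[2][3] = 6/7

pivot(0,0)=2: scale R0 → (1, 1/2, 2, 0)
  clear (2,0): R2 −= (-4)R0 → (0, 1, 9, 3)
pivot(1,1)=-1: scale R1 → (0, 1, 2, -3)
  clear (0,1): R0 −= (1/2)R1 → (1, 0, 1, 3/2)
  clear (2,1): R2 −= (1)R1 → (0, 0, 7, 6)
pivot(2,2)=7: scale R2 → (0, 0, 1, 6/7)
  clear (0,2): R0 −= (1)R2 → (1, 0, 0, 9/14)
  clear (1,2): R1 −= (2)R2 → (0, 1, 0, -33/7)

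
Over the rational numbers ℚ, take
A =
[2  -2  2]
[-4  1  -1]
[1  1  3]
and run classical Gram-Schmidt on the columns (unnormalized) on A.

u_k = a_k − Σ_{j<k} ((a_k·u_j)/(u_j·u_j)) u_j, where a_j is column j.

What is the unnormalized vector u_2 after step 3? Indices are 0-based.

Step 1: u_0 = a_0 = (2, -4, 1).
Step 2: u_1 = a_1 − (-1/3)·u_0 = (-4/3, -1/3, 4/3).
Step 3: u_2 = a_2 − (11/21)·u_0 − (5/11)·u_1 = (120/77, 96/77, 144/77).

u_2 = (120/77, 96/77, 144/77)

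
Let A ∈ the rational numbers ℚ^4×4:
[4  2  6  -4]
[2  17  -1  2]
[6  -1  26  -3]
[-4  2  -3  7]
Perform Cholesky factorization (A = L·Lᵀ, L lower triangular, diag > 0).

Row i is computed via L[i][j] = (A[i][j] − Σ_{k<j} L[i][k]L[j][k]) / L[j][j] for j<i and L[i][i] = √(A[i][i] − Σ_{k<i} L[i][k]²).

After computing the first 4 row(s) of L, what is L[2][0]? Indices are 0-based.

L[2][0] = 3

Step 1: L[0][0] = √(4) = 2.
  L[1][0] = (2) / L[0][0] = 1.
Step 2: L[1][1] = √(16) = 4.
  L[2][0] = (6) / L[0][0] = 3.
  L[2][1] = (-4) / L[1][1] = -1.
Step 3: L[2][2] = √(16) = 4.
  L[3][0] = (-4) / L[0][0] = -2.
  L[3][1] = (4) / L[1][1] = 1.
  L[3][2] = (4) / L[2][2] = 1.
Step 4: L[3][3] = √(1) = 1.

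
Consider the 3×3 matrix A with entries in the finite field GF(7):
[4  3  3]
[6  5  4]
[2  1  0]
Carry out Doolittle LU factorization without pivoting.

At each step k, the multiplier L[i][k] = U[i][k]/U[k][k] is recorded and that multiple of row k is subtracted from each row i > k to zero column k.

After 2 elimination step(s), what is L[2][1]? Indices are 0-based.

k=0: U[0][0]=4
  eliminate (1,0): mult=5, new row 1: (0, 4, 3); set L[1][0]=5
  eliminate (2,0): mult=4, new row 2: (0, 3, 2); set L[2][0]=4
k=1: U[1][1]=4
  eliminate (2,1): mult=6, new row 2: (0, 0, 5); set L[2][1]=6

L[2][1] = 6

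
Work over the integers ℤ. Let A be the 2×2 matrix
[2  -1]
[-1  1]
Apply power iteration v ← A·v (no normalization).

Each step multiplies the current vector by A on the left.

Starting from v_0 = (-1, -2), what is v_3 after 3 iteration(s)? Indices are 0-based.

v_0 = (-1, -2).
v_1 = A·v_0 = (0, -1).
v_2 = A·v_1 = (1, -1).
v_3 = A·v_2 = (3, -2).

v_3 = (3, -2)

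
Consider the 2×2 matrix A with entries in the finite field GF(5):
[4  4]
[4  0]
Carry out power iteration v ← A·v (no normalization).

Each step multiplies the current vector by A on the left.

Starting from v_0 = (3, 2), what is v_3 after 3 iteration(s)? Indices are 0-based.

v_3 = (2, 2)

v_0 = (3, 2).
v_1 = A·v_0 = (0, 2).
v_2 = A·v_1 = (3, 0).
v_3 = A·v_2 = (2, 2).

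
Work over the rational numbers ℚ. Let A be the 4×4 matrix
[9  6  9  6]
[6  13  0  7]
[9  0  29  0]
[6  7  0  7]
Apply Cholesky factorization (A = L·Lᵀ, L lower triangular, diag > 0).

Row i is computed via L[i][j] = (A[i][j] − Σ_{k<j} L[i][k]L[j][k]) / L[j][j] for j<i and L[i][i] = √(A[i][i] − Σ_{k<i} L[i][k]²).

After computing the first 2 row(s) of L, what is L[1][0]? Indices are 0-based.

L[1][0] = 2

Step 1: L[0][0] = √(9) = 3.
  L[1][0] = (6) / L[0][0] = 2.
Step 2: L[1][1] = √(9) = 3.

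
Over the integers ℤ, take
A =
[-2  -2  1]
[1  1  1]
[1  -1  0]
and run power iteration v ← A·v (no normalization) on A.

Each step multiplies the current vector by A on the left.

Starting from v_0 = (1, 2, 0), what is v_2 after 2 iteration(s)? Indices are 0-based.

v_0 = (1, 2, 0).
v_1 = A·v_0 = (-6, 3, -1).
v_2 = A·v_1 = (5, -4, -9).

v_2 = (5, -4, -9)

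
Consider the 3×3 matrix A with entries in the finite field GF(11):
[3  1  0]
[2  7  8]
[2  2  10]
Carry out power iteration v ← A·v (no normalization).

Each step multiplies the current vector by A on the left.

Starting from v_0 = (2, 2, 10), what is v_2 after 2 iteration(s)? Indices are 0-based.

v_0 = (2, 2, 10).
v_1 = A·v_0 = (8, 10, 9).
v_2 = A·v_1 = (1, 4, 5).

v_2 = (1, 4, 5)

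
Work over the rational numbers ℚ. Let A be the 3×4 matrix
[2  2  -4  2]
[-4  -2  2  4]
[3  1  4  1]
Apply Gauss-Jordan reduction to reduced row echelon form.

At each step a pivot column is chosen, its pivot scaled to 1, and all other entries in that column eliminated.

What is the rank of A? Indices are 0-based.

step 1: normalize row 0 (÷2) = (1, 1, -2, 1)
  row 1: subtract -4×row0 = (0, 2, -6, 8)
  row 2: subtract 3×row0 = (0, -2, 10, -2)
step 2: normalize row 1 (÷2) = (0, 1, -3, 4)
  row 0: subtract 1×row1 = (1, 0, 1, -3)
  row 2: subtract -2×row1 = (0, 0, 4, 6)
step 3: normalize row 2 (÷4) = (0, 0, 1, 3/2)
  row 0: subtract 1×row2 = (1, 0, 0, -9/2)
  row 1: subtract -3×row2 = (0, 1, 0, 17/2)

rank = 3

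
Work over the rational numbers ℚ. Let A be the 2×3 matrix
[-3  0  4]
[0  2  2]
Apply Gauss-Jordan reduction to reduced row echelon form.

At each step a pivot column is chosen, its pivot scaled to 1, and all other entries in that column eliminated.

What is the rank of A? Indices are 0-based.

rank = 2

[1] R0 /= -3  ⇒  (1, 0, -4/3)
[2] R1 /= 2  ⇒  (0, 1, 1)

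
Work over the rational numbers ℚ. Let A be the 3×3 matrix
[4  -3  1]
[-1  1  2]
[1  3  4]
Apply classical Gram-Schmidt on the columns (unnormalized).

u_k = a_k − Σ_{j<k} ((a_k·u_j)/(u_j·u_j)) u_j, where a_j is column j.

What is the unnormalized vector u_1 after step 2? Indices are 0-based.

Step 1: u_0 = a_0 = (4, -1, 1).
Step 2: u_1 = a_1 − (-5/9)·u_0 = (-7/9, 4/9, 32/9).

u_1 = (-7/9, 4/9, 32/9)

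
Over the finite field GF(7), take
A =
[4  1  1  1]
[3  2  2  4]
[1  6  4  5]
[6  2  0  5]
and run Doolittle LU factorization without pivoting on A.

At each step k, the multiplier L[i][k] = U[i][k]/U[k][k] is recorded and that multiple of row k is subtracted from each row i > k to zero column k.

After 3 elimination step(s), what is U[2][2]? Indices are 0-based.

Step 1: pivot at (0,0) is 4.
  row1 ← row1 − (6)·row0  ⇒  L[1][0]=6, U row1=(0, 3, 3, 5)
  row2 ← row2 − (2)·row0  ⇒  L[2][0]=2, U row2=(0, 4, 2, 3)
  row3 ← row3 − (5)·row0  ⇒  L[3][0]=5, U row3=(0, 4, 2, 0)
Step 2: pivot at (1,1) is 3.
  row2 ← row2 − (6)·row1  ⇒  L[2][1]=6, U row2=(0, 0, 5, 1)
  row3 ← row3 − (6)·row1  ⇒  L[3][1]=6, U row3=(0, 0, 5, 5)
Step 3: pivot at (2,2) is 5.
  row3 ← row3 − (1)·row2  ⇒  L[3][2]=1, U row3=(0, 0, 0, 4)

U[2][2] = 5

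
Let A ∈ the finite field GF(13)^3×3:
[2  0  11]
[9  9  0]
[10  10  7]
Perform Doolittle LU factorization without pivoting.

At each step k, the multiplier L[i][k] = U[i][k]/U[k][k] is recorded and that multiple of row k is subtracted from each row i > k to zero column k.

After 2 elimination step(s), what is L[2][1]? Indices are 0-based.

L[2][1] = 4

k=0: U[0][0]=2
  eliminate (1,0): mult=11, new row 1: (0, 9, 9); set L[1][0]=11
  eliminate (2,0): mult=5, new row 2: (0, 10, 4); set L[2][0]=5
k=1: U[1][1]=9
  eliminate (2,1): mult=4, new row 2: (0, 0, 7); set L[2][1]=4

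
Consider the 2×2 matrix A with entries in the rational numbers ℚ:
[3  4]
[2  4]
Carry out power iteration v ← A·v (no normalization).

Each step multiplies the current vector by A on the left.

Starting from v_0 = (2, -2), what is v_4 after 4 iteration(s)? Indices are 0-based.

v_0 = (2, -2).
v_1 = A·v_0 = (-2, -4).
v_2 = A·v_1 = (-22, -20).
v_3 = A·v_2 = (-146, -124).
v_4 = A·v_3 = (-934, -788).

v_4 = (-934, -788)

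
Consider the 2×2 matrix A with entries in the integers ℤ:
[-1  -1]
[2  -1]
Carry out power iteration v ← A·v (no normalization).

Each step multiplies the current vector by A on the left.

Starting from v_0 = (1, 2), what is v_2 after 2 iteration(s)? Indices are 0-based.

v_2 = (3, -6)

v_0 = (1, 2).
v_1 = A·v_0 = (-3, 0).
v_2 = A·v_1 = (3, -6).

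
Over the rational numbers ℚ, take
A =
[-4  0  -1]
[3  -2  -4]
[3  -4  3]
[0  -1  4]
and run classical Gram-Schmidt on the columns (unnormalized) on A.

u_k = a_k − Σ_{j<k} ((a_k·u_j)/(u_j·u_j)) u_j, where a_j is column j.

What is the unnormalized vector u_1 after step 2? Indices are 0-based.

u_1 = (-36/17, -7/17, -41/17, -1)

Step 1: u_0 = a_0 = (-4, 3, 3, 0).
Step 2: u_1 = a_1 − (-9/17)·u_0 = (-36/17, -7/17, -41/17, -1).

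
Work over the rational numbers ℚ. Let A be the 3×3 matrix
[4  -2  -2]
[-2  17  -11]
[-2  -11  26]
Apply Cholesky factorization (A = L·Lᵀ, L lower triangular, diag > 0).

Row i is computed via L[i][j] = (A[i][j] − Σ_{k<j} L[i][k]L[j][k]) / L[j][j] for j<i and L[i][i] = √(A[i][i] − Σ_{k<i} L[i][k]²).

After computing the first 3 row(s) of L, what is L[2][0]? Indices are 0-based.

L[2][0] = -1

Step 1: L[0][0] = √(4) = 2.
  L[1][0] = (-2) / L[0][0] = -1.
Step 2: L[1][1] = √(16) = 4.
  L[2][0] = (-2) / L[0][0] = -1.
  L[2][1] = (-12) / L[1][1] = -3.
Step 3: L[2][2] = √(16) = 4.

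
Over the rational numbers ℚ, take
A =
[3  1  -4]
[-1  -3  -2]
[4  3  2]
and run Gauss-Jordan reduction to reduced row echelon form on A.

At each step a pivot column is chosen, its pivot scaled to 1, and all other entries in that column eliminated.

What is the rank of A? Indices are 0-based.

rank = 3

pivot(0,0)=3: scale R0 → (1, 1/3, -4/3)
  clear (1,0): R1 −= (-1)R0 → (0, -8/3, -10/3)
  clear (2,0): R2 −= (4)R0 → (0, 5/3, 22/3)
pivot(1,1)=-8/3: scale R1 → (0, 1, 5/4)
  clear (0,1): R0 −= (1/3)R1 → (1, 0, -7/4)
  clear (2,1): R2 −= (5/3)R1 → (0, 0, 21/4)
pivot(2,2)=21/4: scale R2 → (0, 0, 1)
  clear (0,2): R0 −= (-7/4)R2 → (1, 0, 0)
  clear (1,2): R1 −= (5/4)R2 → (0, 1, 0)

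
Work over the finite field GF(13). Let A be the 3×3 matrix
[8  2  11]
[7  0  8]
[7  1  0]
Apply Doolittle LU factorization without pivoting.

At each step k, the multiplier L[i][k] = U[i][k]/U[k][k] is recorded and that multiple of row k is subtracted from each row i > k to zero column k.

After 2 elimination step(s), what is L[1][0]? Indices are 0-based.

k=0: U[0][0]=8
  eliminate (1,0): mult=9, new row 1: (0, 8, 0); set L[1][0]=9
  eliminate (2,0): mult=9, new row 2: (0, 9, 5); set L[2][0]=9
k=1: U[1][1]=8
  eliminate (2,1): mult=6, new row 2: (0, 0, 5); set L[2][1]=6

L[1][0] = 9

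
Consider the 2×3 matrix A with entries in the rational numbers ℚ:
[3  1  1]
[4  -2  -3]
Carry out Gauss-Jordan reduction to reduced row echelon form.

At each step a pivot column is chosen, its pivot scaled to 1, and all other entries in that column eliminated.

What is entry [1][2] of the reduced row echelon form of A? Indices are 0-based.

M[1][2] = 13/10

pivot(0,0)=3: scale R0 → (1, 1/3, 1/3)
  clear (1,0): R1 −= (4)R0 → (0, -10/3, -13/3)
pivot(1,1)=-10/3: scale R1 → (0, 1, 13/10)
  clear (0,1): R0 −= (1/3)R1 → (1, 0, -1/10)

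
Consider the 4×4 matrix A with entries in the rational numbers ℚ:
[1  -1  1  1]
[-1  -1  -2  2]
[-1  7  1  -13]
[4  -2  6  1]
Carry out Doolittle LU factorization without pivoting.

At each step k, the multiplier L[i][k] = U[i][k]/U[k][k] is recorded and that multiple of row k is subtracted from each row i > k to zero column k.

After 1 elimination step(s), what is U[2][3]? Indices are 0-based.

U[2][3] = -12

k=0: U[0][0]=1
  eliminate (1,0): mult=-1, new row 1: (0, -2, -1, 3); set L[1][0]=-1
  eliminate (2,0): mult=-1, new row 2: (0, 6, 2, -12); set L[2][0]=-1
  eliminate (3,0): mult=4, new row 3: (0, 2, 2, -3); set L[3][0]=4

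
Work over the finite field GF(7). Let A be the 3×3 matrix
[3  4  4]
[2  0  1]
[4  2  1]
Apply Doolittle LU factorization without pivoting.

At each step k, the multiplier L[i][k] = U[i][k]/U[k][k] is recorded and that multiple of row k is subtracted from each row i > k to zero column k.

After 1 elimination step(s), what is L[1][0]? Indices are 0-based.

L[1][0] = 3

Step 1: pivot at (0,0) is 3.
  row1 ← row1 − (3)·row0  ⇒  L[1][0]=3, U row1=(0, 2, 3)
  row2 ← row2 − (6)·row0  ⇒  L[2][0]=6, U row2=(0, 6, 5)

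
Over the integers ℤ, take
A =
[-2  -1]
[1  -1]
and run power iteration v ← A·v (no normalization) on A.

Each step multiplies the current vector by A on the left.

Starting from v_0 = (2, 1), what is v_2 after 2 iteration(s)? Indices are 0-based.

v_0 = (2, 1).
v_1 = A·v_0 = (-5, 1).
v_2 = A·v_1 = (9, -6).

v_2 = (9, -6)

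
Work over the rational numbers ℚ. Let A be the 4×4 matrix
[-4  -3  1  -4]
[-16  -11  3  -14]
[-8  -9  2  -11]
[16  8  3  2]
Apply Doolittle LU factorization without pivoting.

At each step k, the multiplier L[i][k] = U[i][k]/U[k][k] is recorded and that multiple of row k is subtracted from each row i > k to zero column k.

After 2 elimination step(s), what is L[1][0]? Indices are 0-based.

Step 1: pivot at (0,0) is -4.
  row1 ← row1 − (4)·row0  ⇒  L[1][0]=4, U row1=(0, 1, -1, 2)
  row2 ← row2 − (2)·row0  ⇒  L[2][0]=2, U row2=(0, -3, 0, -3)
  row3 ← row3 − (-4)·row0  ⇒  L[3][0]=-4, U row3=(0, -4, 7, -14)
Step 2: pivot at (1,1) is 1.
  row2 ← row2 − (-3)·row1  ⇒  L[2][1]=-3, U row2=(0, 0, -3, 3)
  row3 ← row3 − (-4)·row1  ⇒  L[3][1]=-4, U row3=(0, 0, 3, -6)

L[1][0] = 4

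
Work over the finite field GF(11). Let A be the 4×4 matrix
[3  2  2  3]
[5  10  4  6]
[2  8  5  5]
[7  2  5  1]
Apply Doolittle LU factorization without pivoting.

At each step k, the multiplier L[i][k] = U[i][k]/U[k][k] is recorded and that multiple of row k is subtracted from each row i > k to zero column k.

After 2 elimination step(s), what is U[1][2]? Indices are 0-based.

k=0: U[0][0]=3
  eliminate (1,0): mult=9, new row 1: (0, 3, 8, 1); set L[1][0]=9
  eliminate (2,0): mult=8, new row 2: (0, 3, 0, 3); set L[2][0]=8
  eliminate (3,0): mult=6, new row 3: (0, 1, 4, 5); set L[3][0]=6
k=1: U[1][1]=3
  eliminate (2,1): mult=1, new row 2: (0, 0, 3, 2); set L[2][1]=1
  eliminate (3,1): mult=4, new row 3: (0, 0, 5, 1); set L[3][1]=4

U[1][2] = 8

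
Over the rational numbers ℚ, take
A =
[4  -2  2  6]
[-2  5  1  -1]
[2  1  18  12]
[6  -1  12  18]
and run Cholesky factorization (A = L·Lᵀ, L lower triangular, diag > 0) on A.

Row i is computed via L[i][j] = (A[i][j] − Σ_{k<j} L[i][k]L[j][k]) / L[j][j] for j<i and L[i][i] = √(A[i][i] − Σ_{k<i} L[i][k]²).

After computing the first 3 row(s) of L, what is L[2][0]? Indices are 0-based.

Step 1: L[0][0] = √(4) = 2.
  L[1][0] = (-2) / L[0][0] = -1.
Step 2: L[1][1] = √(4) = 2.
  L[2][0] = (2) / L[0][0] = 1.
  L[2][1] = (2) / L[1][1] = 1.
Step 3: L[2][2] = √(16) = 4.

L[2][0] = 1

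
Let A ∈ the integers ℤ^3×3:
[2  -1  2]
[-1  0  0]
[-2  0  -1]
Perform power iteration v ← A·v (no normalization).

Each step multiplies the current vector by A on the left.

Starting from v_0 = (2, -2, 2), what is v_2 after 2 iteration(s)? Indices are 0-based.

v_2 = (10, -10, -14)

v_0 = (2, -2, 2).
v_1 = A·v_0 = (10, -2, -6).
v_2 = A·v_1 = (10, -10, -14).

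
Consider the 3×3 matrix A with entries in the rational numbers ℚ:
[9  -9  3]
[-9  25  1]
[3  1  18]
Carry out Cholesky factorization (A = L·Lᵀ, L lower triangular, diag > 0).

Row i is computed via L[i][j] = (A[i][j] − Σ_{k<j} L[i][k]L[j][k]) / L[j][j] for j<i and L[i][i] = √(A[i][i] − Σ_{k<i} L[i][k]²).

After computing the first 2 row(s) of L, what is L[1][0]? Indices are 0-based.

L[1][0] = -3

Step 1: L[0][0] = √(9) = 3.
  L[1][0] = (-9) / L[0][0] = -3.
Step 2: L[1][1] = √(16) = 4.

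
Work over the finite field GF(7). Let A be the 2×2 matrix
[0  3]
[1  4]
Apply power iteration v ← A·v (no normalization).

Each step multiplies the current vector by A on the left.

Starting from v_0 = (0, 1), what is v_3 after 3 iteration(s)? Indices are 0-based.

v_3 = (1, 4)

v_0 = (0, 1).
v_1 = A·v_0 = (3, 4).
v_2 = A·v_1 = (5, 5).
v_3 = A·v_2 = (1, 4).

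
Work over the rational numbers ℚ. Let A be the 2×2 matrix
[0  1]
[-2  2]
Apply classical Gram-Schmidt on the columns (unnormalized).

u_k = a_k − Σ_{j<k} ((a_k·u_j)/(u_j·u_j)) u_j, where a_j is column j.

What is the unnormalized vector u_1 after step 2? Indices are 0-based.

Step 1: u_0 = a_0 = (0, -2).
Step 2: u_1 = a_1 − (-1)·u_0 = (1, 0).

u_1 = (1, 0)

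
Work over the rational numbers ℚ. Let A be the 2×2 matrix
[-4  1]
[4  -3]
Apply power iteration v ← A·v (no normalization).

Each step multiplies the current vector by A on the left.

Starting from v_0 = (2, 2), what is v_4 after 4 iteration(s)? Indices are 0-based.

v_4 = (730, -1118)

v_0 = (2, 2).
v_1 = A·v_0 = (-6, 2).
v_2 = A·v_1 = (26, -30).
v_3 = A·v_2 = (-134, 194).
v_4 = A·v_3 = (730, -1118).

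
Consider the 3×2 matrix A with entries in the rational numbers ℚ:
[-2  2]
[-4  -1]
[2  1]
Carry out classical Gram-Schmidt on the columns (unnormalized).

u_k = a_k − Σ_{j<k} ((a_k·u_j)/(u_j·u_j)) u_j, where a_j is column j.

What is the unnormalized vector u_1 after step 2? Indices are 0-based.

Step 1: u_0 = a_0 = (-2, -4, 2).
Step 2: u_1 = a_1 − (1/12)·u_0 = (13/6, -2/3, 5/6).

u_1 = (13/6, -2/3, 5/6)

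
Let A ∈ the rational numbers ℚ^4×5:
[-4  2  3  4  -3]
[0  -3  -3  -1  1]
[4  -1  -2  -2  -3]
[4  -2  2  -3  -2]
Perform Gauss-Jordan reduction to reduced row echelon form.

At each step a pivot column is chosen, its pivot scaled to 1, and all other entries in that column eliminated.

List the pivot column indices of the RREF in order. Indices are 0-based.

[1] R0 /= -4  ⇒  (1, -1/2, -3/4, -1, 3/4)
     R2 -= 4·R0  ⇒  (0, 1, 1, 2, -6)
     R3 -= 4·R0  ⇒  (0, 0, 5, 1, -5)
[2] R1 /= -3  ⇒  (0, 1, 1, 1/3, -1/3)
     R0 -= -1/2·R1  ⇒  (1, 0, -1/4, -5/6, 7/12)
     R2 -= 1·R1  ⇒  (0, 0, 0, 5/3, -17/3)
[3] R2 <-> R3
[3] R2 /= 5  ⇒  (0, 0, 1, 1/5, -1)
     R0 -= -1/4·R2  ⇒  (1, 0, 0, -47/60, 1/3)
     R1 -= 1·R2  ⇒  (0, 1, 0, 2/15, 2/3)
[4] R3 /= 5/3  ⇒  (0, 0, 0, 1, -17/5)
     R0 -= -47/60·R3  ⇒  (1, 0, 0, 0, -233/100)
     R1 -= 2/15·R3  ⇒  (0, 1, 0, 0, 28/25)
     R2 -= 1/5·R3  ⇒  (0, 0, 1, 0, -8/25)

pivot columns: 0, 1, 2, 3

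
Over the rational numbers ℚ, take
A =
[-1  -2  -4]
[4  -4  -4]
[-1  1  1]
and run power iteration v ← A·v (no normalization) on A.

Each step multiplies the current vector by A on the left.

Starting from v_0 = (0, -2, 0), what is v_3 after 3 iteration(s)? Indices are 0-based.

v_0 = (0, -2, 0).
v_1 = A·v_0 = (4, 8, -2).
v_2 = A·v_1 = (-12, -8, 2).
v_3 = A·v_2 = (20, -24, 6).

v_3 = (20, -24, 6)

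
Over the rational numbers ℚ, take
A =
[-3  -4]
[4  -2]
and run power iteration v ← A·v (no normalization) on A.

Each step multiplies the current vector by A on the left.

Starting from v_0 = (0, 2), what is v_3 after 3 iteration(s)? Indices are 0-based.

v_3 = (-24, 208)

v_0 = (0, 2).
v_1 = A·v_0 = (-8, -4).
v_2 = A·v_1 = (40, -24).
v_3 = A·v_2 = (-24, 208).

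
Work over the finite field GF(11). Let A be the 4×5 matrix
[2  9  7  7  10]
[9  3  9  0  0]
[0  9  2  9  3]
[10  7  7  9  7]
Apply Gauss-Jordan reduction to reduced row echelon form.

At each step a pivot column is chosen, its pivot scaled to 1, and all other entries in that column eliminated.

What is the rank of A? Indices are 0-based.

[1] R0 /= 2  ⇒  (1, 10, 9, 9, 5)
     R1 -= 9·R0  ⇒  (0, 1, 5, 7, 10)
     R3 -= 10·R0  ⇒  (0, 6, 5, 7, 1)
[2] R1 /= 1  ⇒  (0, 1, 5, 7, 10)
     R0 -= 10·R1  ⇒  (1, 0, 3, 5, 4)
     R2 -= 9·R1  ⇒  (0, 0, 1, 1, 1)
     R3 -= 6·R1  ⇒  (0, 0, 8, 9, 7)
[3] R2 /= 1  ⇒  (0, 0, 1, 1, 1)
     R0 -= 3·R2  ⇒  (1, 0, 0, 2, 1)
     R1 -= 5·R2  ⇒  (0, 1, 0, 2, 5)
     R3 -= 8·R2  ⇒  (0, 0, 0, 1, 10)
[4] R3 /= 1  ⇒  (0, 0, 0, 1, 10)
     R0 -= 2·R3  ⇒  (1, 0, 0, 0, 3)
     R1 -= 2·R3  ⇒  (0, 1, 0, 0, 7)
     R2 -= 1·R3  ⇒  (0, 0, 1, 0, 2)

rank = 4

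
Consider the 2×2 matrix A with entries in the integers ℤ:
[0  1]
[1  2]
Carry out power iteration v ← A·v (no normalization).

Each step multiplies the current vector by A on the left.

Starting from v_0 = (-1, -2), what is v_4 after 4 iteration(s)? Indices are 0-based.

v_0 = (-1, -2).
v_1 = A·v_0 = (-2, -5).
v_2 = A·v_1 = (-5, -12).
v_3 = A·v_2 = (-12, -29).
v_4 = A·v_3 = (-29, -70).

v_4 = (-29, -70)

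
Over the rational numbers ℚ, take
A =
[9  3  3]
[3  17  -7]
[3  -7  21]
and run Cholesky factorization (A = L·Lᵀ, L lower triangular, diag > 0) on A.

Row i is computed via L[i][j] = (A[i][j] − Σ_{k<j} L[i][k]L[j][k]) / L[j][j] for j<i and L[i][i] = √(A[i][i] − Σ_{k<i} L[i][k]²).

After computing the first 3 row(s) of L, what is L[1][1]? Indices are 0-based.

L[1][1] = 4

Step 1: L[0][0] = √(9) = 3.
  L[1][0] = (3) / L[0][0] = 1.
Step 2: L[1][1] = √(16) = 4.
  L[2][0] = (3) / L[0][0] = 1.
  L[2][1] = (-8) / L[1][1] = -2.
Step 3: L[2][2] = √(16) = 4.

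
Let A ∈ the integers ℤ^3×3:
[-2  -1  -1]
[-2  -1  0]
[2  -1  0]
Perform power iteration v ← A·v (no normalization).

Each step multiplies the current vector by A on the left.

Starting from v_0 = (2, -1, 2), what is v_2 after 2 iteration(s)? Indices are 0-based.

v_2 = (8, 13, -7)

v_0 = (2, -1, 2).
v_1 = A·v_0 = (-5, -3, 5).
v_2 = A·v_1 = (8, 13, -7).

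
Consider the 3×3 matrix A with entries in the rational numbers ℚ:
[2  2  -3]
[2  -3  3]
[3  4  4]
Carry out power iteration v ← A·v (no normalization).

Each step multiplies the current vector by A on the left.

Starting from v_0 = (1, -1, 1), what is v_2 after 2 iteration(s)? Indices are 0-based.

v_0 = (1, -1, 1).
v_1 = A·v_0 = (-3, 8, 3).
v_2 = A·v_1 = (1, -21, 35).

v_2 = (1, -21, 35)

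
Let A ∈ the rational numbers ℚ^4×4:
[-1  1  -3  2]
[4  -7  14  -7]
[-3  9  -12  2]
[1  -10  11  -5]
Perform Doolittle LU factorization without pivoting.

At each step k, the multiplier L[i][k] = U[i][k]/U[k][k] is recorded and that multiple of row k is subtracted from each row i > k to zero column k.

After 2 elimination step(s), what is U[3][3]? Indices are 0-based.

U[3][3] = -6

k=0: U[0][0]=-1
  eliminate (1,0): mult=-4, new row 1: (0, -3, 2, 1); set L[1][0]=-4
  eliminate (2,0): mult=3, new row 2: (0, 6, -3, -4); set L[2][0]=3
  eliminate (3,0): mult=-1, new row 3: (0, -9, 8, -3); set L[3][0]=-1
k=1: U[1][1]=-3
  eliminate (2,1): mult=-2, new row 2: (0, 0, 1, -2); set L[2][1]=-2
  eliminate (3,1): mult=3, new row 3: (0, 0, 2, -6); set L[3][1]=3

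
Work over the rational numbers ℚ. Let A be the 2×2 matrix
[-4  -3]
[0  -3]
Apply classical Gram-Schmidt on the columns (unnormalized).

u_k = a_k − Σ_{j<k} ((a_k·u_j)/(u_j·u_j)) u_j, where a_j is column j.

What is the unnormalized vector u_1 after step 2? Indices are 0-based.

Step 1: u_0 = a_0 = (-4, 0).
Step 2: u_1 = a_1 − (3/4)·u_0 = (0, -3).

u_1 = (0, -3)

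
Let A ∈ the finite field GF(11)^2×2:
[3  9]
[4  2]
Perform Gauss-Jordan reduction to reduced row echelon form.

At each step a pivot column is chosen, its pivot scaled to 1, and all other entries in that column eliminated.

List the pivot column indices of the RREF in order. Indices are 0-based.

pivot columns: 0, 1

[1] R0 /= 3  ⇒  (1, 3)
     R1 -= 4·R0  ⇒  (0, 1)
[2] R1 /= 1  ⇒  (0, 1)
     R0 -= 3·R1  ⇒  (1, 0)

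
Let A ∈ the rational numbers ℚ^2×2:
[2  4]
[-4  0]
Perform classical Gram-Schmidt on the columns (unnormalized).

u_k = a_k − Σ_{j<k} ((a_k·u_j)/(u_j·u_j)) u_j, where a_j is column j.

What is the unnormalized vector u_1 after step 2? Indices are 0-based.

Step 1: u_0 = a_0 = (2, -4).
Step 2: u_1 = a_1 − (2/5)·u_0 = (16/5, 8/5).

u_1 = (16/5, 8/5)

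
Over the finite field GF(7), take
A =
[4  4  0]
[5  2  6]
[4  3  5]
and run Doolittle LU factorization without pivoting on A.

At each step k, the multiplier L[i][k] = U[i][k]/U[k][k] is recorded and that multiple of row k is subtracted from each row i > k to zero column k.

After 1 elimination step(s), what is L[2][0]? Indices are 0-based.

[col 0] pivot 4
  R1 -= 3*R0 → (0, 4, 6)  (L[1][0] := 3)
  R2 -= 1*R0 → (0, 6, 5)  (L[2][0] := 1)

L[2][0] = 1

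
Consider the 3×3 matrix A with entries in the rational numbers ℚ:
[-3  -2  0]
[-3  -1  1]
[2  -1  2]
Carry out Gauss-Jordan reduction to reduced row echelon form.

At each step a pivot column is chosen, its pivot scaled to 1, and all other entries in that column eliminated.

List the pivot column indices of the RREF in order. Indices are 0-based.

pivot columns: 0, 1, 2

pivot(0,0)=-3: scale R0 → (1, 2/3, 0)
  clear (1,0): R1 −= (-3)R0 → (0, 1, 1)
  clear (2,0): R2 −= (2)R0 → (0, -7/3, 2)
pivot(1,1)=1: scale R1 → (0, 1, 1)
  clear (0,1): R0 −= (2/3)R1 → (1, 0, -2/3)
  clear (2,1): R2 −= (-7/3)R1 → (0, 0, 13/3)
pivot(2,2)=13/3: scale R2 → (0, 0, 1)
  clear (0,2): R0 −= (-2/3)R2 → (1, 0, 0)
  clear (1,2): R1 −= (1)R2 → (0, 1, 0)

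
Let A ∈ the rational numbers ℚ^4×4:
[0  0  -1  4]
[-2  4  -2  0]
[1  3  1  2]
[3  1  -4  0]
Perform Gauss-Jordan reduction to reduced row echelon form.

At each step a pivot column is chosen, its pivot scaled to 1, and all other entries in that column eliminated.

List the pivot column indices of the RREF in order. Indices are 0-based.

pivot columns: 0, 1, 2, 3

[1] R0 <-> R1
[1] R0 /= -2  ⇒  (1, -2, 1, 0)
     R2 -= 1·R0  ⇒  (0, 5, 0, 2)
     R3 -= 3·R0  ⇒  (0, 7, -7, 0)
[2] R1 <-> R2
[2] R1 /= 5  ⇒  (0, 1, 0, 2/5)
     R0 -= -2·R1  ⇒  (1, 0, 1, 4/5)
     R3 -= 7·R1  ⇒  (0, 0, -7, -14/5)
[3] R2 /= -1  ⇒  (0, 0, 1, -4)
     R0 -= 1·R2  ⇒  (1, 0, 0, 24/5)
     R3 -= -7·R2  ⇒  (0, 0, 0, -154/5)
[4] R3 /= -154/5  ⇒  (0, 0, 0, 1)
     R0 -= 24/5·R3  ⇒  (1, 0, 0, 0)
     R1 -= 2/5·R3  ⇒  (0, 1, 0, 0)
     R2 -= -4·R3  ⇒  (0, 0, 1, 0)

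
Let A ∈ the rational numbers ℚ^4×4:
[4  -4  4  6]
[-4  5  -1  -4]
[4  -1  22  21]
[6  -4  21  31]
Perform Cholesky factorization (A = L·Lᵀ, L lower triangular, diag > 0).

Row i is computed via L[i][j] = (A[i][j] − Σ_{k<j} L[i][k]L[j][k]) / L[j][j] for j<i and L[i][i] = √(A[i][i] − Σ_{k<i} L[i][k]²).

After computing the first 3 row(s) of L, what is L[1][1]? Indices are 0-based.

L[1][1] = 1

Step 1: L[0][0] = √(4) = 2.
  L[1][0] = (-4) / L[0][0] = -2.
Step 2: L[1][1] = √(1) = 1.
  L[2][0] = (4) / L[0][0] = 2.
  L[2][1] = (3) / L[1][1] = 3.
Step 3: L[2][2] = √(9) = 3.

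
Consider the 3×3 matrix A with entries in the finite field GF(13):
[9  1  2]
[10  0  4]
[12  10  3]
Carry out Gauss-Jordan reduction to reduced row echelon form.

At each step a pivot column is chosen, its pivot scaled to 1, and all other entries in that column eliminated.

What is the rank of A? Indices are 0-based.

step 1: normalize row 0 (÷9) = (1, 3, 6)
  row 1: subtract 10×row0 = (0, 9, 9)
  row 2: subtract 12×row0 = (0, 0, 9)
step 2: normalize row 1 (÷9) = (0, 1, 1)
  row 0: subtract 3×row1 = (1, 0, 3)
step 3: normalize row 2 (÷9) = (0, 0, 1)
  row 0: subtract 3×row2 = (1, 0, 0)
  row 1: subtract 1×row2 = (0, 1, 0)

rank = 3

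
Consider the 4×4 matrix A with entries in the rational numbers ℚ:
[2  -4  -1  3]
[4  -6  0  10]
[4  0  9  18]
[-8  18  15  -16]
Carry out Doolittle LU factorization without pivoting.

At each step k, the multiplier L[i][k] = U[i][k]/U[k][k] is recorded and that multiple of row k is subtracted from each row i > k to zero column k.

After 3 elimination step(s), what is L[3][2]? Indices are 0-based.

L[3][2] = 3

Step 1: pivot at (0,0) is 2.
  row1 ← row1 − (2)·row0  ⇒  L[1][0]=2, U row1=(0, 2, 2, 4)
  row2 ← row2 − (2)·row0  ⇒  L[2][0]=2, U row2=(0, 8, 11, 12)
  row3 ← row3 − (-4)·row0  ⇒  L[3][0]=-4, U row3=(0, 2, 11, -4)
Step 2: pivot at (1,1) is 2.
  row2 ← row2 − (4)·row1  ⇒  L[2][1]=4, U row2=(0, 0, 3, -4)
  row3 ← row3 − (1)·row1  ⇒  L[3][1]=1, U row3=(0, 0, 9, -8)
Step 3: pivot at (2,2) is 3.
  row3 ← row3 − (3)·row2  ⇒  L[3][2]=3, U row3=(0, 0, 0, 4)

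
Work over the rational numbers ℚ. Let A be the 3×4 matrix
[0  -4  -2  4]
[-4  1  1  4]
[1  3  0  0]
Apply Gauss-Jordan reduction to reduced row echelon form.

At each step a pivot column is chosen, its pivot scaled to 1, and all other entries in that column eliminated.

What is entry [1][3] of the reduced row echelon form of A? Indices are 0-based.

M[1][3] = 6/11

step 1: exchange rows 0,1
step 1: normalize row 0 (÷-4) = (1, -1/4, -1/4, -1)
  row 2: subtract 1×row0 = (0, 13/4, 1/4, 1)
step 2: normalize row 1 (÷-4) = (0, 1, 1/2, -1)
  row 0: subtract -1/4×row1 = (1, 0, -1/8, -5/4)
  row 2: subtract 13/4×row1 = (0, 0, -11/8, 17/4)
step 3: normalize row 2 (÷-11/8) = (0, 0, 1, -34/11)
  row 0: subtract -1/8×row2 = (1, 0, 0, -18/11)
  row 1: subtract 1/2×row2 = (0, 1, 0, 6/11)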